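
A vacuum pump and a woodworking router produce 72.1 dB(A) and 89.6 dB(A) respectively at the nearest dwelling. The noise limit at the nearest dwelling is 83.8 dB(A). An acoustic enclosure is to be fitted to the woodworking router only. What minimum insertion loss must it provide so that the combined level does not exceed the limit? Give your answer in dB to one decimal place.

6.1 dB

Everything except the woodworking router sums to 10^(72.1/10) = 1.622e+07 in linear terms, 72.10 dB(A).
To meet 83.8 dB(A) overall, the treated woodworking router may contribute at most 10^(83.8/10) − 1.622e+07 = 2.237e+08, i.e. 83.50 dB(A).
So the woodworking router must be reduced from 89.6 to 83.50 dB(A): IL = 6.10 dB.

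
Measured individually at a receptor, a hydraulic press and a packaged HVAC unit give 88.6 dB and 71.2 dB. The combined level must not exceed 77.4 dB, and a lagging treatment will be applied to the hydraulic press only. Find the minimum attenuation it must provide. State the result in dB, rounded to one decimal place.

Fixed contribution from the other source: Σ 10^(L/10) = 10^(71.2/10) = 1.318e+07 (71.20 dB).
The limit corresponds to 10^(77.4/10) = 5.495e+07; subtracting the fixed part leaves 4.177e+07 for the hydraulic press, i.e. 76.21 dB.
So the hydraulic press must be reduced from 88.6 to 76.21 dB: IL = 12.39 dB.

12.4 dB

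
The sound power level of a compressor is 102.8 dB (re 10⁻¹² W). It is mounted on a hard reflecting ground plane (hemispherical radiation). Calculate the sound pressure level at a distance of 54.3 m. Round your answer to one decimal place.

60.1 dB

Free-field hemispherical radiation: L_p = L_w − 10·log₁₀(2π·r²), r = 54.3 m.
2π·r² = 1.853e+04 m², 10·log₁₀ of that is 42.678 dB.
L_p = 102.8 − 42.678 = 60.12 dB.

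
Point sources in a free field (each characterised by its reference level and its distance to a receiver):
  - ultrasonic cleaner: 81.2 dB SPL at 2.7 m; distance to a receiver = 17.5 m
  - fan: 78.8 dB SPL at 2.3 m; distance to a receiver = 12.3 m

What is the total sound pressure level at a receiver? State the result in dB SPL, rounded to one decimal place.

67.6 dB SPL

Propagate each source to the receiver with L = L_ref − 20·log₁₀(r/r_ref), then add intensities.
ultrasonic cleaner: 81.2 − 20·log₁₀(17.5/2.7) = 81.2 − 16.23 = 64.97 dB SPL.
fan: 78.8 − 20·log₁₀(12.3/2.3) = 78.8 − 14.56 = 64.24 dB SPL.
Σ 10^(L/10) = 5.790e+06 → L_total = 10·log₁₀(5.790e+06) = 67.63 dB SPL.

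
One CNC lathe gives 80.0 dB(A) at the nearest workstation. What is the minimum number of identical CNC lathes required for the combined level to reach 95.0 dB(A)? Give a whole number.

Need L₁ + 10·log₁₀ N ≥ 95.0, i.e. log₁₀ N ≥ 1.50.
N ≥ 10^(15.0/10) = 31.623, so N = 32.

32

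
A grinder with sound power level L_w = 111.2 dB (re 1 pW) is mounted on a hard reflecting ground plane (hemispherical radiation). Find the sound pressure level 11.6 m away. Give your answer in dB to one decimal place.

L_p = L_w − 10·log₁₀(2π·r²) with r = 11.6 m.
2π·r² = 845.5 m², 10·log₁₀ of that is 29.271 dB.
L_p = 111.2 − 29.271 = 81.93 dB.

81.9 dB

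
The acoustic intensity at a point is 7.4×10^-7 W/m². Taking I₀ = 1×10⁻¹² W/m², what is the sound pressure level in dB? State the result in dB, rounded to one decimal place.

I/I₀ = 7.4×10^-7/10⁻¹² = 7.4×10^5, and L = 10·log₁₀(I/I₀).
L = 10·(0.8692 + 5) = 58.69 dB.

58.7 dB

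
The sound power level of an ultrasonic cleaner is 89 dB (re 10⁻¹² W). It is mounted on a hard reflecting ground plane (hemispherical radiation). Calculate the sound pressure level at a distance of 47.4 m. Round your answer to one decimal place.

47.5 dB

Free-field hemispherical radiation: L_p = L_w − 10·log₁₀(2π·r²), r = 47.4 m.
2π·r² = 1.412e+04 m², 10·log₁₀ of that is 41.497 dB.
L_p = 89 − 41.497 = 47.50 dB.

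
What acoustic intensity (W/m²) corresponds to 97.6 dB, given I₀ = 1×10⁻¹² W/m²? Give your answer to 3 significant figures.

0.00575 W/m²

L = 10·log₁₀(I/I₀) ⇒ I = I₀·10^(L/10) = 10⁻¹² × 10^9.76.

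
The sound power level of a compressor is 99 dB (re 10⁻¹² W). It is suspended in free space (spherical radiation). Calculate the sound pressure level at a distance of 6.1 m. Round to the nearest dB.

The power spreads over a sphere of area 4π·r², so L_p = L_w − 10·log₁₀(4π·r²).
4π·r² = 467.6 m², 10·log₁₀ of that is 26.699 dB.
L_p = 99 − 26.699 = 72.30 dB.

72 dB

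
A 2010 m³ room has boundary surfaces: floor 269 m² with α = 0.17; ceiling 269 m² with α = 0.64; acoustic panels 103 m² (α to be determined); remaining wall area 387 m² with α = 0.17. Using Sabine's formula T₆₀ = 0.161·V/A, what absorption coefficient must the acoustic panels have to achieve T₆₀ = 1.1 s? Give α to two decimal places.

Required total absorption A = 0.161·2010/1.1 = 294.19 m².
Absorption from the other surfaces = 269·0.17 + 269·0.64 + 387·0.17 = 283.68 m², so the acoustic panels must supply 10.51 m² over 103 m².
α = 10.51/103 = 0.102.

0.10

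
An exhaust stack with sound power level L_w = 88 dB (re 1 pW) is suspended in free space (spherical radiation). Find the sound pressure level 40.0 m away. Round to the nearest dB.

45 dB

The power spreads over a sphere of area 4π·r², so L_p = L_w − 10·log₁₀(4π·r²).
4π·r² = 2.011e+04 m², 10·log₁₀ of that is 43.033 dB.
L_p = 88 − 43.033 = 44.97 dB.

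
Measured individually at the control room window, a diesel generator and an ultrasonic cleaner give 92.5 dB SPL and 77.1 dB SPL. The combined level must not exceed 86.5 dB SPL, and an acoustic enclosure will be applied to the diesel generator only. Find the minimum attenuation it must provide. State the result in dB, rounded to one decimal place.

6.5 dB

Everything except the diesel generator sums to 10^(77.1/10) = 5.129e+07 in linear terms, 77.10 dB SPL.
To meet 86.5 dB SPL overall, the treated diesel generator may contribute at most 10^(86.5/10) − 5.129e+07 = 3.954e+08, i.e. 85.97 dB SPL.
So the diesel generator must be reduced from 92.5 to 85.97 dB SPL: IL = 6.53 dB.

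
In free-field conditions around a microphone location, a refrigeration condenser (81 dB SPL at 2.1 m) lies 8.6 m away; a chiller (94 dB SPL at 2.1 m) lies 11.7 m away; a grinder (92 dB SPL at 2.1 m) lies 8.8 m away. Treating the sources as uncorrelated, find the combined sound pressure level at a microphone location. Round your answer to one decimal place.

Apply inverse-square spreading to bring every level to the receiver, then sum 10^(L/10).
refrigeration condenser: 81 − 20·log₁₀(8.6/2.1) = 81 − 12.25 = 68.75 dB SPL.
chiller: 94 − 20·log₁₀(11.7/2.1) = 94 − 14.92 = 79.08 dB SPL.
grinder: 92 − 20·log₁₀(8.8/2.1) = 92 − 12.45 = 79.55 dB SPL.
Σ 10^(L/10) = 1.787e+08 → L_total = 10·log₁₀(1.787e+08) = 82.52 dB SPL.

82.5 dB SPL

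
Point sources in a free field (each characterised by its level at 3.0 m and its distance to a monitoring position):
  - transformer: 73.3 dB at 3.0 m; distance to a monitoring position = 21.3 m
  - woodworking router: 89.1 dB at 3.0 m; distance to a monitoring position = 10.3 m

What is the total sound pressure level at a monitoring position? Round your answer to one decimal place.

78.4 dB

Apply inverse-square spreading to bring every level to the receiver, then sum 10^(L/10).
transformer: 73.3 − 20·log₁₀(21.3/3.0) = 73.3 − 17.03 = 56.27 dB.
woodworking router: 89.1 − 20·log₁₀(10.3/3.0) = 89.1 − 10.71 = 78.39 dB.
Σ 10^(L/10) = 6.938e+07 → L_total = 10·log₁₀(6.938e+07) = 78.41 dB.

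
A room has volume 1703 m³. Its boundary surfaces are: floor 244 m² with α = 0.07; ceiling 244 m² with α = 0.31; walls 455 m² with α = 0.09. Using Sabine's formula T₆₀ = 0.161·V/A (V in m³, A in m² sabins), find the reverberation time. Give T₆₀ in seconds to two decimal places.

2.05 s

Summing Sᵢαᵢ: 244·0.07 + 244·0.31 + 455·0.09 = 133.67 m².
T₆₀ = 0.161 × 1703 / 133.67 = 2.051 s.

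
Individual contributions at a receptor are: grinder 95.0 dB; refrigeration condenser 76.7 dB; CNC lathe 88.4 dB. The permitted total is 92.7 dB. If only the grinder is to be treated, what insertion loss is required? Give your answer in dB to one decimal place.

4.5 dB

Fixed contribution from the other sources: Σ 10^(L/10) = 10^(76.7/10) + 10^(88.4/10) = 7.386e+08 (88.68 dB).
To meet 92.7 dB overall, the treated grinder may contribute at most 10^(92.7/10) − 7.386e+08 = 1.123e+09, i.e. 90.51 dB.
So the grinder must be reduced from 95.0 to 90.51 dB: IL = 4.49 dB.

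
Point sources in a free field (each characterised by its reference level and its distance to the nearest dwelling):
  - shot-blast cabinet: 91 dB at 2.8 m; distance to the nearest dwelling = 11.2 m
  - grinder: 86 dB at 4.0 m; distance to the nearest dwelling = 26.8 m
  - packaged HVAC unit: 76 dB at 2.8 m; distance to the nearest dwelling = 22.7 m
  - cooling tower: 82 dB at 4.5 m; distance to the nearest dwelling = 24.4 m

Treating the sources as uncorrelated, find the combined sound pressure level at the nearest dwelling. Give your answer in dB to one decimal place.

First find each source's level at the receiver (point-source: −20·log₁₀(r/r_ref)), then combine on an intensity basis.
shot-blast cabinet: 91 − 20·log₁₀(11.2/2.8) = 91 − 12.04 = 78.96 dB.
grinder: 86 − 20·log₁₀(26.8/4.0) = 86 − 16.52 = 69.48 dB.
packaged HVAC unit: 76 − 20·log₁₀(22.7/2.8) = 76 − 18.18 = 57.82 dB.
cooling tower: 82 − 20·log₁₀(24.4/4.5) = 82 − 14.68 = 67.32 dB.
Σ 10^(L/10) = 9.355e+07 → L_total = 10·log₁₀(9.355e+07) = 79.71 dB.

79.7 dB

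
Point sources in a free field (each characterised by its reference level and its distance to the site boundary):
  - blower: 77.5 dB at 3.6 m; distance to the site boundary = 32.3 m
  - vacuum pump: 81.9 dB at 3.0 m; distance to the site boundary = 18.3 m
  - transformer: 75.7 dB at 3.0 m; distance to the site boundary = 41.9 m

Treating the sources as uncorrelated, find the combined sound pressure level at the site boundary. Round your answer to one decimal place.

Propagate each source to the receiver with L = L_ref − 20·log₁₀(r/r_ref), then add intensities.
blower: 77.5 − 20·log₁₀(32.3/3.6) = 77.5 − 19.06 = 58.44 dB.
vacuum pump: 81.9 − 20·log₁₀(18.3/3.0) = 81.9 − 15.71 = 66.19 dB.
transformer: 75.7 − 20·log₁₀(41.9/3.0) = 75.7 − 22.90 = 52.80 dB.
Σ 10^(L/10) = 5.051e+06 → L_total = 10·log₁₀(5.051e+06) = 67.03 dB.

67.0 dB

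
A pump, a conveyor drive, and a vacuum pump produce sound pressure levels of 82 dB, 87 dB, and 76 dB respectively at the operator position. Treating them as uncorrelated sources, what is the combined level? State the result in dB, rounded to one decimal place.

For uncorrelated sources the intensities add, so convert each level to linear form, sum, and take 10·log₁₀ of the total.
Σ 10^(L/10) = 10^(82/10) + 10^(87/10) + 10^(76/10) = 6.995e+08.
L_total = 10·log₁₀(6.995e+08) = 88.45 dB.

88.4 dB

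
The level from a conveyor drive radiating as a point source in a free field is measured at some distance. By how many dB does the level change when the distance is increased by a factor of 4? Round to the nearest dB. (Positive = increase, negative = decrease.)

-12 dB

Point-source spreading: ΔL = −20·log₁₀(r₂/r₁).
ΔL = −20·log₁₀(4) = -12.04 dB.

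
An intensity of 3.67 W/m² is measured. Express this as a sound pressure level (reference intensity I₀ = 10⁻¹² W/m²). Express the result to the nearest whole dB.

I/I₀ = 3.67/10⁻¹² = 3.67×10^12, and L = 10·log₁₀(I/I₀).
L = 10·(0.5647 + 12) = 125.65 dB.

126 dB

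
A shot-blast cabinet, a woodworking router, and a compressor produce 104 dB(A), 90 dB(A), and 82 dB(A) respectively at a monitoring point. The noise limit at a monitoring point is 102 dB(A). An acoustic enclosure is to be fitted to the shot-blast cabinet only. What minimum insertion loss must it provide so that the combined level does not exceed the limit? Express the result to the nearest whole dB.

Fixed contribution from the other sources: Σ 10^(L/10) = 10^(90/10) + 10^(82/10) = 1.158e+09 (90.64 dB(A)).
To meet 102 dB(A) overall, the treated shot-blast cabinet may contribute at most 10^(102/10) − 1.158e+09 = 1.469e+10, i.e. 101.67 dB(A).
So the shot-blast cabinet must be reduced from 104 to 101.67 dB(A): IL = 2.33 dB.

2 dB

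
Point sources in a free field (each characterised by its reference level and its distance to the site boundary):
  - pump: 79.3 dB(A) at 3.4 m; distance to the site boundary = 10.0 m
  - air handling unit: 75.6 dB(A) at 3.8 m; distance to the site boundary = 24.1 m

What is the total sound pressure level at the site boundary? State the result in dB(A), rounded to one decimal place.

70.3 dB(A)

First find each source's level at the receiver (point-source: −20·log₁₀(r/r_ref)), then combine on an intensity basis.
pump: 79.3 − 20·log₁₀(10.0/3.4) = 79.3 − 9.37 = 69.93 dB(A).
air handling unit: 75.6 − 20·log₁₀(24.1/3.8) = 75.6 − 16.04 = 59.56 dB(A).
Σ 10^(L/10) = 1.074e+07 → L_total = 10·log₁₀(1.074e+07) = 70.31 dB(A).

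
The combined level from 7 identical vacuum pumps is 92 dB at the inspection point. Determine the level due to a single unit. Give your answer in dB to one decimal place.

7 equal contributions raise the level by 10·log₁₀ 7 = 8.451 dB, so each unit alone gives 92 − 8.451.

83.5 dB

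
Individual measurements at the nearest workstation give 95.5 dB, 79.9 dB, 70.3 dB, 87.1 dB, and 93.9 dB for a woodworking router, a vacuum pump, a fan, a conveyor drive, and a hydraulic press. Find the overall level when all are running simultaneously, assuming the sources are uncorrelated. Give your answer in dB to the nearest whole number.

For uncorrelated sources the intensities add, so convert each level to linear form, sum, and take 10·log₁₀ of the total.
Σ 10^(L/10) = 10^(95.5/10) + 10^(79.9/10) + 10^(70.3/10) + 10^(87.1/10) + 10^(93.9/10) = 6.624e+09.
L_total = 10·log₁₀(6.624e+09) = 98.21 dB.

98 dB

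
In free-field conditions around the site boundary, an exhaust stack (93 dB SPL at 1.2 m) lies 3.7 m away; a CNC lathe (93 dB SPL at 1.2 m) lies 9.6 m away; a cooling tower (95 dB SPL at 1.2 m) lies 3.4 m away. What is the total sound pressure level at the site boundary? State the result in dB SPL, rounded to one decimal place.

Propagate each source to the receiver with L = L_ref − 20·log₁₀(r/r_ref), then add intensities.
exhaust stack: 93 − 20·log₁₀(3.7/1.2) = 93 − 9.78 = 83.22 dB SPL.
CNC lathe: 93 − 20·log₁₀(9.6/1.2) = 93 − 18.06 = 74.94 dB SPL.
cooling tower: 95 − 20·log₁₀(3.4/1.2) = 95 − 9.05 = 85.95 dB SPL.
Σ 10^(L/10) = 6.350e+08 → L_total = 10·log₁₀(6.350e+08) = 88.03 dB SPL.

88.0 dB SPL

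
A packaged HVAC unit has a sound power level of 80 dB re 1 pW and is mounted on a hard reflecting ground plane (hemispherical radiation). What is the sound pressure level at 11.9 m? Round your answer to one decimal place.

50.5 dB

The power spreads over a hemisphere of area 2π·r², so L_p = L_w − 10·log₁₀(2π·r²).
2π·r² = 889.8 m², 10·log₁₀ of that is 29.493 dB.
L_p = 80 − 29.493 = 50.51 dB.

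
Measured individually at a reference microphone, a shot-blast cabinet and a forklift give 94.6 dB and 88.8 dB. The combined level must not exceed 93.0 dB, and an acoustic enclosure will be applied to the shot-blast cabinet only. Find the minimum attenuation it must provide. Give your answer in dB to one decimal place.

3.7 dB

Everything except the shot-blast cabinet sums to 10^(88.8/10) = 7.586e+08 in linear terms, 88.80 dB.
The limit corresponds to 10^(93.0/10) = 1.995e+09; subtracting the fixed part leaves 1.237e+09 for the shot-blast cabinet, i.e. 90.92 dB.
So the shot-blast cabinet must be reduced from 94.6 to 90.92 dB: IL = 3.68 dB.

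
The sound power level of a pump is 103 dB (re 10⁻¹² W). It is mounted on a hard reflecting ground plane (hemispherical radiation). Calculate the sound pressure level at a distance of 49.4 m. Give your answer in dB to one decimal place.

Free-field hemispherical radiation: L_p = L_w − 10·log₁₀(2π·r²), r = 49.4 m.
2π·r² = 1.533e+04 m², 10·log₁₀ of that is 41.856 dB.
L_p = 103 − 41.856 = 61.14 dB.

61.1 dB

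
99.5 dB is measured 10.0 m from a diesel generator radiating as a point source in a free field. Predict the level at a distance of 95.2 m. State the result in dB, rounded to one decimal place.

79.9 dB

Point-source attenuation: ΔL = 20·log₁₀(r₂/r₁) = 20·log₁₀(95.2/10.0) = 19.573 dB.
L₂ = 99.5 − 20·log₁₀(95.2/10.0) = 99.5 − 19.573 = 79.93 dB.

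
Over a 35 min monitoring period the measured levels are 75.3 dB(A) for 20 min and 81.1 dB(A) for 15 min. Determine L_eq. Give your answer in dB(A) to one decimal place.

78.7 dB(A)

Weight each interval's intensity by its duration and average over T = 35 min:
Σ tᵢ·10^(Lᵢ/10) = 20·10^(75.3/10) + 15·10^(81.1/10) = 2.610e+09.
L_eq = 10·log₁₀(2.610e+09/35) = 78.73 dB(A).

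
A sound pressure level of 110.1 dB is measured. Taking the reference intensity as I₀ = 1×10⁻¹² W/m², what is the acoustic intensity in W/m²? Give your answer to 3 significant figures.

I/I₀ = 10^(110.1/10) = 1.023e+11, so I = 1.023e+11 × 10⁻¹² W/m².

0.102 W/m²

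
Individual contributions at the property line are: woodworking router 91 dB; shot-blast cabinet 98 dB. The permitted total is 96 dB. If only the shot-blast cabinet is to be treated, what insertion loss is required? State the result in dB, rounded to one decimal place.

Everything except the shot-blast cabinet sums to 10^(91/10) = 1.259e+09 in linear terms, 91.00 dB.
To meet 96 dB overall, the treated shot-blast cabinet may contribute at most 10^(96/10) − 1.259e+09 = 2.722e+09, i.e. 94.35 dB.
So the shot-blast cabinet must be reduced from 98 to 94.35 dB: IL = 3.65 dB.

3.7 dB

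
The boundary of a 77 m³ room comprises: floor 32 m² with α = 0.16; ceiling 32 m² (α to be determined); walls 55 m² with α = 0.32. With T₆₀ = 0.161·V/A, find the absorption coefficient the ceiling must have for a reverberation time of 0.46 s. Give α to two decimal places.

0.13

Required total absorption A = 0.161·77/0.46 = 26.95 m².
Absorption from the other surfaces = 32·0.16 + 55·0.32 = 22.72 m², so the ceiling must supply 4.23 m² over 32 m².
α = 4.23/32 = 0.132.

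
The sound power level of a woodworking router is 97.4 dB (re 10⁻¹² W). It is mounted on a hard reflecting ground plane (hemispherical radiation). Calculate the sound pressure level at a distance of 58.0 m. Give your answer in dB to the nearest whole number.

54 dB

L_p = L_w − 10·log₁₀(2π·r²) with r = 58.0 m.
2π·r² = 2.114e+04 m², 10·log₁₀ of that is 43.250 dB.
L_p = 97.4 − 43.250 = 54.15 dB.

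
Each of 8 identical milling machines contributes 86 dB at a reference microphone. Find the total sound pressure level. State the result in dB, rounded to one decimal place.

95.0 dB

With 8 equal, uncorrelated contributions the intensity is 8× that of one unit, giving a rise of 10·log₁₀ 8.
L_total = 86 + 10·log₁₀(8) = 86 + 9.031 = 95.03 dB.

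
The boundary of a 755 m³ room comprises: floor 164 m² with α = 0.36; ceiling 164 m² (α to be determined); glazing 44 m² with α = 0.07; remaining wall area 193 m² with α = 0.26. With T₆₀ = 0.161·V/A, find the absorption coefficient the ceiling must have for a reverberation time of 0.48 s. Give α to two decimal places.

0.86

A = 0.161·V/T₆₀ = 0.161·755/0.48 = 253.24 m² sabins.
Absorption from the other surfaces = 164·0.36 + 44·0.07 + 193·0.26 = 112.30 m², so the ceiling must supply 140.94 m² over 164 m².
α = 140.94/164 = 0.859.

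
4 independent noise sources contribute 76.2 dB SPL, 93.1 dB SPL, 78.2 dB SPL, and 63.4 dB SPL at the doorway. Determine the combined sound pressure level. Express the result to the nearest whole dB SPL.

93 dB SPL

Incoherent sources combine by intensity addition: L_total = 10·log₁₀(Σ 10^(L_i/10)).
Σ 10^(L/10) = 10^(76.2/10) + 10^(93.1/10) + 10^(78.2/10) + 10^(63.4/10) = 2.152e+09.
L_total = 10·log₁₀(2.152e+09) = 93.33 dB SPL.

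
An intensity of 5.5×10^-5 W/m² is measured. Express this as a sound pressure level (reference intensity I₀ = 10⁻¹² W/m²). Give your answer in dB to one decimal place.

Dividing by I₀ shifts the exponent by 12: I/I₀ = 5.5×10^7.
L = 10·(0.7404 + 7) = 77.40 dB.

77.4 dB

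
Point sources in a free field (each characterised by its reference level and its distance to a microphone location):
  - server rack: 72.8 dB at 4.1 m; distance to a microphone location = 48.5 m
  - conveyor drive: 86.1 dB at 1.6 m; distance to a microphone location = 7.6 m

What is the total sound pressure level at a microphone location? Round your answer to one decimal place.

First find each source's level at the receiver (point-source: −20·log₁₀(r/r_ref)), then combine on an intensity basis.
server rack: 72.8 − 20·log₁₀(48.5/4.1) = 72.8 − 21.46 = 51.34 dB.
conveyor drive: 86.1 − 20·log₁₀(7.6/1.6) = 86.1 − 13.53 = 72.57 dB.
Σ 10^(L/10) = 1.819e+07 → L_total = 10·log₁₀(1.819e+07) = 72.60 dB.

72.6 dB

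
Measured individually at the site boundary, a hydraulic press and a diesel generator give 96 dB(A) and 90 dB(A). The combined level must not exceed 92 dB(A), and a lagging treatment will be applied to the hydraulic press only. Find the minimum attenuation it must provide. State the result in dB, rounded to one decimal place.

The untreated sources together contribute 10^(90/10) = 1.000e+09, i.e. 90.00 dB(A).
The limit corresponds to 10^(92/10) = 1.585e+09; subtracting the fixed part leaves 5.849e+08 for the hydraulic press, i.e. 87.67 dB(A).
Required insertion loss = 96 − 87.67 = 8.33 dB.

8.3 dB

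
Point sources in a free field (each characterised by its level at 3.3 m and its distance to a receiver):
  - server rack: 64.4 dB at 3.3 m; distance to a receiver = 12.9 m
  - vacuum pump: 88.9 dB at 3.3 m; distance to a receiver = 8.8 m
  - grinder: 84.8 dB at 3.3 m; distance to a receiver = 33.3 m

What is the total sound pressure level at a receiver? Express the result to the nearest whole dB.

81 dB

Apply inverse-square spreading to bring every level to the receiver, then sum 10^(L/10).
server rack: 64.4 − 20·log₁₀(12.9/3.3) = 64.4 − 11.84 = 52.56 dB.
vacuum pump: 88.9 − 20·log₁₀(8.8/3.3) = 88.9 − 8.52 = 80.38 dB.
grinder: 84.8 − 20·log₁₀(33.3/3.3) = 84.8 − 20.08 = 64.72 dB.
Σ 10^(L/10) = 1.123e+08 → L_total = 10·log₁₀(1.123e+08) = 80.50 dB.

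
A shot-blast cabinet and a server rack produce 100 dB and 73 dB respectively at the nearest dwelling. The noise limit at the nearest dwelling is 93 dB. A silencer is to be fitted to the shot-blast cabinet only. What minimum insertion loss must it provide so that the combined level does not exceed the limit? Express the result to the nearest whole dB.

7 dB

The untreated sources together contribute 10^(73/10) = 1.995e+07, i.e. 73.00 dB.
The limit corresponds to 10^(93/10) = 1.995e+09; subtracting the fixed part leaves 1.975e+09 for the shot-blast cabinet, i.e. 92.96 dB.
Required insertion loss = 100 − 92.96 = 7.04 dB.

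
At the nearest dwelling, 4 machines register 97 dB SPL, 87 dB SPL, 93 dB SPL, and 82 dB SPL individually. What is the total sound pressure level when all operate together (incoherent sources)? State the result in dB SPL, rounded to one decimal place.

Incoherent sources combine by intensity addition: L_total = 10·log₁₀(Σ 10^(L_i/10)).
Σ 10^(L/10) = 10^(97/10) + 10^(87/10) + 10^(93/10) + 10^(82/10) = 7.667e+09.
L_total = 10·log₁₀(7.667e+09) = 98.85 dB SPL.

98.8 dB SPL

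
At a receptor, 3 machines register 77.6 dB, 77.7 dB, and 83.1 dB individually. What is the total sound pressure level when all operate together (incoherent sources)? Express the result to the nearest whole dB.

85 dB

For uncorrelated sources the intensities add, so convert each level to linear form, sum, and take 10·log₁₀ of the total.
Σ 10^(L/10) = 10^(77.6/10) + 10^(77.7/10) + 10^(83.1/10) = 3.206e+08.
L_total = 10·log₁₀(3.206e+08) = 85.06 dB.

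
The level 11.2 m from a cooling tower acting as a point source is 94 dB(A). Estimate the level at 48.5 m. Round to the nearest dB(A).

81 dB(A)

Spherical spreading from a point source gives a 20·log₁₀(r₂/r₁) drop.
L₂ = 94 − 20·log₁₀(48.5/11.2) = 94 − 12.730 = 81.27 dB(A).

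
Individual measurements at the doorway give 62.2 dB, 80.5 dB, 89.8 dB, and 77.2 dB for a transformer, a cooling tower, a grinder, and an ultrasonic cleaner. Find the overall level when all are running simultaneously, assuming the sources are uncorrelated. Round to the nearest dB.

90 dB

For uncorrelated sources the intensities add, so convert each level to linear form, sum, and take 10·log₁₀ of the total.
Σ 10^(L/10) = 10^(62.2/10) + 10^(80.5/10) + 10^(89.8/10) + 10^(77.2/10) = 1.121e+09.
L_total = 10·log₁₀(1.121e+09) = 90.50 dB.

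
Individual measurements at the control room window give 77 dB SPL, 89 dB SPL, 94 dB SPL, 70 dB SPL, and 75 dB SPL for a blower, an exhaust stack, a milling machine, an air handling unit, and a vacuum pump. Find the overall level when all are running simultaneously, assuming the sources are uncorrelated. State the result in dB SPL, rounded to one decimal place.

For uncorrelated sources the intensities add, so convert each level to linear form, sum, and take 10·log₁₀ of the total.
Σ 10^(L/10) = 10^(77/10) + 10^(89/10) + 10^(94/10) + 10^(70/10) + 10^(75/10) = 3.398e+09.
L_total = 10·log₁₀(3.398e+09) = 95.31 dB SPL.

95.3 dB SPL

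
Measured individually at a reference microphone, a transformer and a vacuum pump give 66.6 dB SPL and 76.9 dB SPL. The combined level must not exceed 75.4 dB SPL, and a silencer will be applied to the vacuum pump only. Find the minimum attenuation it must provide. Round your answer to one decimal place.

2.1 dB

Fixed contribution from the other source: Σ 10^(L/10) = 10^(66.6/10) = 4.571e+06 (66.60 dB SPL).
To meet 75.4 dB SPL overall, the treated vacuum pump may contribute at most 10^(75.4/10) − 4.571e+06 = 3.010e+07, i.e. 74.79 dB SPL.
So the vacuum pump must be reduced from 76.9 to 74.79 dB SPL: IL = 2.11 dB.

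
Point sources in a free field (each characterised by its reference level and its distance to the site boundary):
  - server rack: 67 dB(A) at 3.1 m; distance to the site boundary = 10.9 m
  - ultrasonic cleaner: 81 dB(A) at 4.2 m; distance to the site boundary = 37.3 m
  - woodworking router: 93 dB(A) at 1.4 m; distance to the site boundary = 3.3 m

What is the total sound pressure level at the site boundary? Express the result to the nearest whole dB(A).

Apply inverse-square spreading to bring every level to the receiver, then sum 10^(L/10).
server rack: 67 − 20·log₁₀(10.9/3.1) = 67 − 10.92 = 56.08 dB(A).
ultrasonic cleaner: 81 − 20·log₁₀(37.3/4.2) = 81 − 18.97 = 62.03 dB(A).
woodworking router: 93 − 20·log₁₀(3.3/1.4) = 93 − 7.45 = 85.55 dB(A).
Σ 10^(L/10) = 3.611e+08 → L_total = 10·log₁₀(3.611e+08) = 85.58 dB(A).

86 dB(A)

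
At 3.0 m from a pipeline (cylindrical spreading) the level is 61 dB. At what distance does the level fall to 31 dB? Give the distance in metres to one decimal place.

The 30.0 dB drop corresponds to a distance ratio of 10^(30.0/10) for a line source.
r₂ = 3.0·10^((61−31)/10) = 3.0·10^(30.0/10) = 3000.00 m.

3000.0 m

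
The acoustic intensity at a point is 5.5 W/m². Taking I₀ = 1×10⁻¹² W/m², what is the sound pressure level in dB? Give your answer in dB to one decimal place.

L = 10·log₁₀(I/I₀) = 10·log₁₀(5.5/10⁻¹²) = 10·log₁₀(5.5×10^12).
L = 10·(0.7404 + 12) = 127.40 dB.

127.4 dB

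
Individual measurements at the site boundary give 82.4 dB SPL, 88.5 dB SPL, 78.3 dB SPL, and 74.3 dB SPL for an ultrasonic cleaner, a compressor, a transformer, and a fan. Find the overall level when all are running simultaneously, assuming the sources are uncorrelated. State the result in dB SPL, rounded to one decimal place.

89.9 dB SPL

Incoherent sources combine by intensity addition: L_total = 10·log₁₀(Σ 10^(L_i/10)).
Σ 10^(L/10) = 10^(82.4/10) + 10^(88.5/10) + 10^(78.3/10) + 10^(74.3/10) = 9.762e+08.
L_total = 10·log₁₀(9.762e+08) = 89.90 dB SPL.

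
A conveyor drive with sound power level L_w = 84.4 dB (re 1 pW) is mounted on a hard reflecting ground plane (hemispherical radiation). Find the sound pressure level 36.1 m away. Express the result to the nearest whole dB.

Free-field hemispherical radiation: L_p = L_w − 10·log₁₀(2π·r²), r = 36.1 m.
2π·r² = 8188 m², 10·log₁₀ of that is 39.132 dB.
L_p = 84.4 − 39.132 = 45.27 dB.

45 dB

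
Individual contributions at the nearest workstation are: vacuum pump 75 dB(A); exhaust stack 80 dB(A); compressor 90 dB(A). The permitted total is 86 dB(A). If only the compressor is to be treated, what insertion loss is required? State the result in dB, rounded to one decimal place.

Fixed contribution from the other sources: Σ 10^(L/10) = 10^(75/10) + 10^(80/10) = 1.316e+08 (81.19 dB(A)).
The limit corresponds to 10^(86/10) = 3.981e+08; subtracting the fixed part leaves 2.665e+08 for the compressor, i.e. 84.26 dB(A).
Required insertion loss = 90 − 84.26 = 5.74 dB.

5.7 dB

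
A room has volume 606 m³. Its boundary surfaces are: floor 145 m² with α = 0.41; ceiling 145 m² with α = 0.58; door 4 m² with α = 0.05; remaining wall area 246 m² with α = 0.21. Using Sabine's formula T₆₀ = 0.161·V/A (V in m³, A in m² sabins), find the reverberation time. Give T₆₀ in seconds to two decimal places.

0.50 s

A = Σ Sᵢαᵢ = 145·0.41 + 145·0.58 + 4·0.05 + 246·0.21 = 195.41 m².
T₆₀ = 0.161·V/A = 0.161·606/195.41 = 0.499 s.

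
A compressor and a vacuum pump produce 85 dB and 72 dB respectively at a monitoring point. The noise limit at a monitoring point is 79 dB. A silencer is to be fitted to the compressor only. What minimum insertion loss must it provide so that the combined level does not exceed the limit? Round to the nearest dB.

7 dB

Everything except the compressor sums to 10^(72/10) = 1.585e+07 in linear terms, 72.00 dB.
To meet 79 dB overall, the treated compressor may contribute at most 10^(79/10) − 1.585e+07 = 6.358e+07, i.e. 78.03 dB.
So the compressor must be reduced from 85 to 78.03 dB: IL = 6.97 dB.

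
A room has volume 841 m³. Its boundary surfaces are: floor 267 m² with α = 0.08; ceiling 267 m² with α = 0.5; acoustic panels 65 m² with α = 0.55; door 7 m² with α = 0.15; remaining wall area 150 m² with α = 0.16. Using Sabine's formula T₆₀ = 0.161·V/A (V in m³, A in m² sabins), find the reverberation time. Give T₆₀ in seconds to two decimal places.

0.63 s

A = Σ Sᵢαᵢ = 267·0.08 + 267·0.5 + 65·0.55 + 7·0.15 + 150·0.16 = 215.66 m².
T₆₀ = 0.161·V/A = 0.161·841/215.66 = 0.628 s.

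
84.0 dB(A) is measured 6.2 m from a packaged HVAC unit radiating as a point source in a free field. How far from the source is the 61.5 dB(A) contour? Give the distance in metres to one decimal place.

82.7 m

For a point source L₁ − L₂ = 20·log₁₀(r₂/r₁), so r₂ = r₁·10^((L₁−L₂)/20).
r₂ = 6.2·10^((84.0−61.5)/20) = 6.2·10^(22.5/20) = 82.68 m.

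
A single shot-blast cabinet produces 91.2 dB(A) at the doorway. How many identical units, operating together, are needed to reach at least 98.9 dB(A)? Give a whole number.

6

N identical sources give L₁ + 10·log₁₀ N, so require 10·log₁₀ N ≥ 98.9 − 91.2 = 7.7 dB.
N ≥ 10^(7.7/10) = 5.888, so N = 6.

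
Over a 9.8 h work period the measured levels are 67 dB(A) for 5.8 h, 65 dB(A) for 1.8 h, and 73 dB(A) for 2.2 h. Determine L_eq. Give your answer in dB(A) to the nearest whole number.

69 dB(A)

L_eq = 10·log₁₀[(1/T)·Σ tᵢ·10^(Lᵢ/10)] with T = 9.8 h.
Σ tᵢ·10^(Lᵢ/10) = 5.8·10^(67/10) + 1.8·10^(65/10) + 2.2·10^(73/10) = 7.866e+07.
L_eq = 10·log₁₀(7.866e+07/9.8) = 69.05 dB(A).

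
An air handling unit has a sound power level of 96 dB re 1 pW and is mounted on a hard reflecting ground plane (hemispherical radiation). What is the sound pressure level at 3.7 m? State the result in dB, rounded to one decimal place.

76.7 dB

Free-field hemispherical radiation: L_p = L_w − 10·log₁₀(2π·r²), r = 3.7 m.
2π·r² = 86.02 m², 10·log₁₀ of that is 19.346 dB.
L_p = 96 − 19.346 = 76.65 dB.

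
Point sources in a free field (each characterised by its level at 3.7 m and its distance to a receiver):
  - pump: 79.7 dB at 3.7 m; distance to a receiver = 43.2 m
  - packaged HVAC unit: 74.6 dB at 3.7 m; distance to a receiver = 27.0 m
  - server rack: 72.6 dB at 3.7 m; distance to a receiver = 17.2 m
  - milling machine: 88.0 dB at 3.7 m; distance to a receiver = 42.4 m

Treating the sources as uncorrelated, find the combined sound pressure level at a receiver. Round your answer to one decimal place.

68.4 dB

Propagate each source to the receiver with L = L_ref − 20·log₁₀(r/r_ref), then add intensities.
pump: 79.7 − 20·log₁₀(43.2/3.7) = 79.7 − 21.35 = 58.35 dB.
packaged HVAC unit: 74.6 − 20·log₁₀(27.0/3.7) = 74.6 − 17.26 = 57.34 dB.
server rack: 72.6 − 20·log₁₀(17.2/3.7) = 72.6 − 13.35 = 59.25 dB.
milling machine: 88.0 − 20·log₁₀(42.4/3.7) = 88.0 − 21.18 = 66.82 dB.
Σ 10^(L/10) = 6.873e+06 → L_total = 10·log₁₀(6.873e+06) = 68.37 dB.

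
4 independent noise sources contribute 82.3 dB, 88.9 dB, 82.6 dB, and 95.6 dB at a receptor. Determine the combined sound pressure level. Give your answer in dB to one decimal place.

For uncorrelated sources the intensities add, so convert each level to linear form, sum, and take 10·log₁₀ of the total.
Σ 10^(L/10) = 10^(82.3/10) + 10^(88.9/10) + 10^(82.6/10) + 10^(95.6/10) = 4.759e+09.
L_total = 10·log₁₀(4.759e+09) = 96.77 dB.

96.8 dB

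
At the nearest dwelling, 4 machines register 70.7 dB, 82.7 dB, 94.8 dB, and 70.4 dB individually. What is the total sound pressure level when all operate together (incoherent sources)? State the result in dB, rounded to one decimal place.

For uncorrelated sources the intensities add, so convert each level to linear form, sum, and take 10·log₁₀ of the total.
Σ 10^(L/10) = 10^(70.7/10) + 10^(82.7/10) + 10^(94.8/10) + 10^(70.4/10) = 3.229e+09.
L_total = 10·log₁₀(3.229e+09) = 95.09 dB.

95.1 dB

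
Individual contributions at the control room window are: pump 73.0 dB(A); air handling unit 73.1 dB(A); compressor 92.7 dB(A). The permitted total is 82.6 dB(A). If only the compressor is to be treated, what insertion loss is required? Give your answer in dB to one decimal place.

11.2 dB

The untreated sources together contribute 10^(73.0/10) + 10^(73.1/10) = 4.037e+07, i.e. 76.06 dB(A).
The limit corresponds to 10^(82.6/10) = 1.820e+08; subtracting the fixed part leaves 1.416e+08 for the compressor, i.e. 81.51 dB(A).
So the compressor must be reduced from 92.7 to 81.51 dB(A): IL = 11.19 dB.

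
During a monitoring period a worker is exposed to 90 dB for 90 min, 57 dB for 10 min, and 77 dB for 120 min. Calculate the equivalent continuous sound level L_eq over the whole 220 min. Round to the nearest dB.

86 dB

L_eq = 10·log₁₀[(1/T)·Σ tᵢ·10^(Lᵢ/10)] with T = 220 min.
Σ tᵢ·10^(Lᵢ/10) = 90·10^(90/10) + 10·10^(57/10) + 120·10^(77/10) = 9.602e+10.
L_eq = 10·log₁₀(9.602e+10/220) = 86.40 dB.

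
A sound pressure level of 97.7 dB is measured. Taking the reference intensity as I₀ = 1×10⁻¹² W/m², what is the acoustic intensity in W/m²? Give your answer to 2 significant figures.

I/I₀ = 10^(97.7/10) = 5.888e+09, so I = 5.888e+09 × 10⁻¹² W/m².

0.0059 W/m²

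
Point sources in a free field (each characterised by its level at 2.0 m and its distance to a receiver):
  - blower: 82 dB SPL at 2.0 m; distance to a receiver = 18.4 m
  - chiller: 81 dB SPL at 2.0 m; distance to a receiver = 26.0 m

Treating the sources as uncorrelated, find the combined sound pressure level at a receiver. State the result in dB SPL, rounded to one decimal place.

Apply inverse-square spreading to bring every level to the receiver, then sum 10^(L/10).
blower: 82 − 20·log₁₀(18.4/2.0) = 82 − 19.28 = 62.72 dB SPL.
chiller: 81 − 20·log₁₀(26.0/2.0) = 81 − 22.28 = 58.72 dB SPL.
Σ 10^(L/10) = 2.617e+06 → L_total = 10·log₁₀(2.617e+06) = 64.18 dB SPL.

64.2 dB SPL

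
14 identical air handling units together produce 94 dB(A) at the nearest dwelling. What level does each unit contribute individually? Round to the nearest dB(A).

83 dB(A)

14 equal contributions raise the level by 10·log₁₀ 14 = 11.461 dB, so each unit alone gives 94 − 11.461.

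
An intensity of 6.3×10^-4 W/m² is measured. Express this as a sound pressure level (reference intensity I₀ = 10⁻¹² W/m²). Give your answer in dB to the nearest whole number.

88 dB

Dividing by I₀ shifts the exponent by 12: I/I₀ = 6.3×10^8.
L = 10·(0.7993 + 8) = 87.99 dB.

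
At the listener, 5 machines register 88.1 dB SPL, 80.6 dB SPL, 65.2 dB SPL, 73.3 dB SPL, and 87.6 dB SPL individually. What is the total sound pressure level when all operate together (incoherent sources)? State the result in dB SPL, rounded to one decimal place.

91.3 dB SPL

For uncorrelated sources the intensities add, so convert each level to linear form, sum, and take 10·log₁₀ of the total.
Σ 10^(L/10) = 10^(88.1/10) + 10^(80.6/10) + 10^(65.2/10) + 10^(73.3/10) + 10^(87.6/10) = 1.361e+09.
L_total = 10·log₁₀(1.361e+09) = 91.34 dB SPL.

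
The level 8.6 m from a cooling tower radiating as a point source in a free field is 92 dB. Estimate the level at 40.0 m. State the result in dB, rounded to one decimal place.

78.6 dB

Point-source attenuation: ΔL = 20·log₁₀(r₂/r₁) = 20·log₁₀(40.0/8.6) = 13.351 dB.
L₂ = 92 − 20·log₁₀(40.0/8.6) = 92 − 13.351 = 78.65 dB.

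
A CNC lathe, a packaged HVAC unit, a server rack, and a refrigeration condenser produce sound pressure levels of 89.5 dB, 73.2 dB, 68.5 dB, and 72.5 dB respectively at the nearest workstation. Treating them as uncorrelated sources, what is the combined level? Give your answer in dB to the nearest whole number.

Incoherent sources combine by intensity addition: L_total = 10·log₁₀(Σ 10^(L_i/10)).
Σ 10^(L/10) = 10^(89.5/10) + 10^(73.2/10) + 10^(68.5/10) + 10^(72.5/10) = 9.370e+08.
L_total = 10·log₁₀(9.370e+08) = 89.72 dB.

90 dB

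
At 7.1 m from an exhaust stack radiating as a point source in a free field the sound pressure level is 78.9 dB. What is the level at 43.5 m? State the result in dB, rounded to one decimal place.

Spherical spreading from a point source gives a 20·log₁₀(r₂/r₁) drop.
L₂ = 78.9 − 20·log₁₀(43.5/7.1) = 78.9 − 15.745 = 63.16 dB.

63.2 dB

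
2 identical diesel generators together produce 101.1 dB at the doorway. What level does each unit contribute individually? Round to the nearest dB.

98 dB

Dividing the total intensity by 2 lowers the level by 10·log₁₀ 2 = 3.010 dB: L₁ = 101.1 − 3.010.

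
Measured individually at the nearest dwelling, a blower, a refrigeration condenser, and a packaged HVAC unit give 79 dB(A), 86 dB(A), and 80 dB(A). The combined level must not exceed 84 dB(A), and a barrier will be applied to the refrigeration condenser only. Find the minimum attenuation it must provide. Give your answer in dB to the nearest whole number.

Everything except the refrigeration condenser sums to 10^(79/10) + 10^(80/10) = 1.794e+08 in linear terms, 82.54 dB(A).
To meet 84 dB(A) overall, the treated refrigeration condenser may contribute at most 10^(84/10) − 1.794e+08 = 7.176e+07, i.e. 78.56 dB(A).
Required insertion loss = 86 − 78.56 = 7.44 dB.

7 dB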